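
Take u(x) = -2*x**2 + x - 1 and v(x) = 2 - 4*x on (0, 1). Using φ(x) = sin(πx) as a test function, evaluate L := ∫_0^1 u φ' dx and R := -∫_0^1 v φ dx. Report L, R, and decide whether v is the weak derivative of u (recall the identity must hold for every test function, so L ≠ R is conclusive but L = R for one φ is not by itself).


LHS = 2/π, RHS = 0. No, v is not the weak derivative of u.

u(x) = -2*x**2 + x - 1, classical derivative u'(x) = 1 - 4*x.
φ(x) = sin(πx), so φ'(x) = π*cos(π*x).
Note φ(0) = φ(1) = 0, so the boundary term u·φ vanishes.
LHS = ∫_0^1 u(x) φ'(x) dx = ∫_0^1 (-2*π*x^2*cos(π*x) + π*x*cos(π*x) - π*cos(π*x)) dx. Term by term:
  ∫_0^1 -π*cos(π*x) dx = 0;  ∫_0^1 π*x*cos(π*x) dx = -2/π;  ∫_0^1 -2*π*x^2*cos(π*x) dx = 4/π.
Sum: 0 − 2/π + 4/π = 2/π.
So LHS = 2/π.
∫_0^1 v(x) φ(x) dx = ∫_0^1 (-4*x*sin(π*x) + 2*sin(π*x)) dx. Term by term:
  ∫_0^1 2*sin(π*x) dx = 4/π;  ∫_0^1 -4*x*sin(π*x) dx = -4/π.
Sum: 4/π − 4/π = 0.
So RHS = -∫_0^1 v(x) φ(x) dx = 0.
LHS − RHS = 2/π ≠ 0, so the identity fails.
(For a valid weak derivative the identity must hold for EVERY test function, in particular this one. The failure shows v is NOT the weak derivative of u.)
Correct weak derivative would be u'(x) = 1 - 4*x.


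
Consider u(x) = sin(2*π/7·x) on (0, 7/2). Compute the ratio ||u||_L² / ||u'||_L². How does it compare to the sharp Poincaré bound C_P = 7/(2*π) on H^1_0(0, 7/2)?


||u||_L² / ||u'||_L² = 7/(2*π) = C_P.

u(x) = sin(2*π/7·x), so u'(x) = 2*π*cos(2*π*x/7)/7.
Writing u(x) = A·sin(kπx/L) with A = 1 and k = 1, use ∫_0^L sin²(kπx/L) dx = L/2 and ∫_0^L cos²(kπx/L) dx = L/2.
u² = 1·sin²(2*π/7·x) and (u')² = 4*π^2/49·cos²(2*π/7·x), and each of sin², cos² integrates to L/2 = 7/4 over (0, 7/2).
∫_0^7/2 u² dx = 7/4, so ||u||_L² = sqrt(7)/2.
∫_0^7/2 (u')² dx = π^2/7, so ||u'||_L² = sqrt(7)*π/7.
Ratio ||u||_L² / ||u'||_L² = 7/(2*π).
Sharp Poincaré constant on H^1_0(0, 7/2) is C_P = L/π = 7/(2*π), achieved by sin(2*π/7·x).
This is the k = 1 eigenfunction (up to amplitude), so the ratio equals the sharp Poincaré constant exactly.


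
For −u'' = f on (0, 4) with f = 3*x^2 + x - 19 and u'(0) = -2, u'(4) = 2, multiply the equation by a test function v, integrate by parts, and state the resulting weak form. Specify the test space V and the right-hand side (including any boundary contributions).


V = H^1(0, 4) (v unrestricted at boundary; u is determined up to an additive constant); weak form: ∫_0^4 u'v' dx = ∫_0^4 (3*x^2 + x - 19) v dx + 2·v(4) + 2·v(0) for all v ∈ V.

Multiply both sides by a test function v and integrate from 0 to 4:
  ∫_0^4 −u''(x) v(x) dx = ∫_0^4 f(x) v(x) dx.
Integrate the LHS by parts once:
  ∫_0^4 −u'' v dx = −[u'(x) v(x)]_0^4 + ∫_0^4 u'(x) v'(x) dx.
Thus ∫_0^4 u'(x) v'(x) dx = ∫_0^4 f(x) v(x) dx + [u'(x) v(x)]_0^4.
Choose V so that boundary terms are either known or forced to vanish.
u has inhomogeneous Neumann u'(0) = -2, u'(4) = 2. [u' v]_0^4 = (2)·v(4) − (-2)·v(0) = 2·v(4) + 2·v(0). Take V = H^1(0, 4); boundary term becomes part of RHS.
Weak formulation: find u (satisfying any essential BC) such that ∫_0^4 u'(x) v'(x) dx = ∫_0^4 f v dx + 2·v(4) + 2·v(0) for all v ∈ V (Neumann data are natural BCs: they enter the RHS as boundary terms).
Substituting f(x) = 3*x^2 + x - 19, the right-hand side is ∫_0^4 (3*x^2 + x - 19) v dx + 2·v(4) + 2·v(0).
Compatibility check (pure Neumann): taking v ≡ 1 ∈ V gives 0 = ∫_0^4 f dx + (2) − (-2), i.e. ∫_0^4 f dx must equal u'(0) − u'(4) = -4. Indeed ∫_0^4 (3*x^2 + x - 19) dx = -4, so the data are compatible. The solution is then unique only up to an additive constant (fix it e.g. by requiring ∫_0^4 u dx = 0).


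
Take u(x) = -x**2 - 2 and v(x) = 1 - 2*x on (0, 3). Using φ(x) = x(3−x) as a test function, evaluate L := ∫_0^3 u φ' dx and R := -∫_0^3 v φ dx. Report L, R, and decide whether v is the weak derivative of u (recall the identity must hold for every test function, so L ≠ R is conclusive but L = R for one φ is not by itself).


LHS = 27/2, RHS = 9. No, v is not the weak derivative of u.

u(x) = -x**2 - 2, classical derivative u'(x) = -2*x.
φ(x) = x(3−x), so φ'(x) = 3 - 2*x.
Note φ(0) = φ(3) = 0, so the boundary term u·φ vanishes.
LHS = ∫_0^3 u(x) φ'(x) dx = ∫_0^3 (2*x^3 - 3*x^2 + 4*x - 6) dx. Term by term:
  ∫_0^3 2*x^3 dx = 81/2;  ∫_0^3 -3*x^2 dx = -27;  ∫_0^3 4*x dx = 18;
  ∫_0^3 -6 dx = -18.
Sum: 81/2 − 27 + 18 − 18 = 27/2.
So LHS = 27/2.
∫_0^3 v(x) φ(x) dx = ∫_0^3 (2*x^3 - 7*x^2 + 3*x) dx. Term by term:
  ∫_0^3 2*x^3 dx = 81/2;  ∫_0^3 -7*x^2 dx = -63;  ∫_0^3 3*x dx = 27/2.
Sum: 81/2 − 63 + 27/2 = -9.
So RHS = -∫_0^3 v(x) φ(x) dx = 9.
LHS − RHS = 9/2 ≠ 0, so the identity fails.
(For a valid weak derivative the identity must hold for EVERY test function, in particular this one. The failure shows v is NOT the weak derivative of u.)
Correct weak derivative would be u'(x) = -2*x.


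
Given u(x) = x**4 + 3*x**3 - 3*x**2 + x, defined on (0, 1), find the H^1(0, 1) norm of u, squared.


||u||_{H^1}^2 = 11771/1260

The H^1 norm (squared) on an interval (0, L) is
  ||u||_{H^1}^2 = ∫_0^L u(x)^2 dx + ∫_0^L u'(x)^2 dx.
Compute u'(x) = 4*x**3 + 9*x**2 - 6*x + 1.
Then u(x)^2 = x**8 + 6*x**7 + 3*x**6 - 16*x**5 + 15*x**4 - 6*x**3 + x**2 and u'(x)^2 = 16*x**6 + 72*x**5 + 33*x**4 - 100*x**3 + 54*x**2 - 12*x + 1.
Integrate each monomial from 0 to 1 using ∫_0^1 c·x^n dx = c·1^(n+1)/(n+1):
  ∫_0^1 u(x)^2 dx = ∫_0^1 (x^8 + 6*x^7 + 3*x^6 - 16*x^5 + 15*x^4 - 6*x^3 + x^2) dx. Term by term:
    ∫_0^1 x^8 dx = 1/9;  ∫_0^1 6*x^7 dx = 3/4;  ∫_0^1 3*x^6 dx = 3/7;
    ∫_0^1 -16*x^5 dx = -8/3;  ∫_0^1 15*x^4 dx = 3;  ∫_0^1 -6*x^3 dx = -3/2;
    ∫_0^1 x^2 dx = 1/3.
  Sum: 1/9 + 3/4 + 3/7 − 8/3 + 3 − 3/2 + 1/3 = 115/252.
  ∫_0^1 u'(x)^2 dx = ∫_0^1 (16*x^6 + 72*x^5 + 33*x^4 - 100*x^3 + 54*x^2 - 12*x + 1) dx. Term by term:
    ∫_0^1 16*x^6 dx = 16/7;  ∫_0^1 72*x^5 dx = 12;  ∫_0^1 33*x^4 dx = 33/5;
    ∫_0^1 -100*x^3 dx = -25;  ∫_0^1 54*x^2 dx = 18;  ∫_0^1 -12*x dx = -6;
    ∫_0^1 1 dx = 1.
  Sum: 16/7 + 12 + 33/5 − 25 + 18 − 6 + 1 = 311/35.
Adding: ||u||_{H^1}^2 = 115/252 + 311/35 = 11771/1260.


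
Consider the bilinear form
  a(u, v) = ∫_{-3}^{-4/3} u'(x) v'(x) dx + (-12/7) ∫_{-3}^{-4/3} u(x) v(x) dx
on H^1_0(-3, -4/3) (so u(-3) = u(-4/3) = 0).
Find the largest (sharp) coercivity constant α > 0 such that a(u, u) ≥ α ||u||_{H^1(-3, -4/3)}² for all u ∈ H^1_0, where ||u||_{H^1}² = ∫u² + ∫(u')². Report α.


α = 3*(-100 + 21*π^2)/(7*(25 + 9*π^2))

Coercivity of a(·,·) on H^1_0(-3, -4/3) means a(u, u) ≥ α ||u||_{H^1}² for every u ∈ H^1_0.
The interval has length L = 5/3, and Poincaré/coercivity depend only on L. Here a(u, u) = ∫(u')² + (-12/7)·∫u².
Here c = -12/7 < 0 with |c| < (π/L)² = 9*π^2/25, so coercivity still holds. The condition a(u,u) ≥ α||u||_{H^1}² reads (1−α)∫(u')² ≥ (α−c)∫u². Any admissible α is ≤ 1 (rapidly oscillating u have ∫u²/∫(u')² → 0), and α = 1 would force 0 ≥ (1−c)∫u², impossible since c < 1; so 1−α > 0. By the sharp Poincaré inequality on H^1_0 of an interval of length L, ∫(u')² ≥ (π/L)²∫u² with equality for the first sine mode sin(π(x−x₀)/L) (x₀ the left endpoint), so the inequality holds for all u iff (1−α)(π/L)² ≥ α − c, i.e. α ≤ ((π/L)² + c)/((π/L)² + 1) = (1 + c(L/π)²)/(1 + (L/π)²). (Direct route, valid since c ≤ 0: Poincaré gives c∫u² ≥ c(L/π)²∫(u')², so a(u,u) ≥ (1 + c(L/π)²)∫(u')², while ||u||_{H^1}² ≤ (1 + (L/π)²)∫(u')²; dividing yields the same α.) With (π/L)² = 9*π^2/25 and c = -12/7, the largest admissible constant is α = ((π/L)² + c)/((π/L)² + 1).
Simplifying, α = 3*(-100 + 21*π^2)/(7*(25 + 9*π^2)).


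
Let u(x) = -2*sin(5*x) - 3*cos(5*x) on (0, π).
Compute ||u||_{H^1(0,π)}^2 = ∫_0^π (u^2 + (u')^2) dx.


||u||_{H^1(0,π)}^2 = 169*π

u'(x) = 15*sin(5*x) - 10*cos(5*x).
Expand u² and (u')² and integrate term by term on (0, π), using: for integers n ≥ 1, ∫_0^π sin²(nx) dx = ∫_0^π cos²(nx) dx = π/2; for n ≠ n', ∫_0^π sin(nx)sin(n'x) dx = ∫_0^π cos(nx)cos(n'x) dx = 0; and by product-to-sum, ∫_0^π sin(nx)cos(n'x) dx = ½∫_0^π [sin((n+n')x) + sin((n−n')x)] dx, which is 0 when n+n' is even and 2n/(n²−n'²) when n+n' is odd (it need not vanish on (0, π)).
  u² squared terms: (-3)²·∫cos(5x)² dx = 9·π/2 = 9*π/2;  (-2)²·∫sin(5x)² dx = 4·π/2 = 2*π.
  u² cross terms: 2·(-3)·(-2)·∫cos(5x)·sin(5x) dx = 12·(0) = 0.
  So ∫_0^π u² dx = 9*π/2 + 2*π + 0 = 13*π/2.
  (u')² squared terms: (-10)²·∫cos(5x)² dx = 100·π/2 = 50*π;  (15)²·∫sin(5x)² dx = 225·π/2 = 225*π/2.
  (u')² cross terms: 2·(-10)·(15)·∫cos(5x)·sin(5x) dx = -300·(0) = 0.
  So ∫_0^π (u')² dx = 50*π + 225*π/2 + 0 = 325*π/2.
||u||_{H^1}^2 = (13*π/2) + (325*π/2) = 169*π.


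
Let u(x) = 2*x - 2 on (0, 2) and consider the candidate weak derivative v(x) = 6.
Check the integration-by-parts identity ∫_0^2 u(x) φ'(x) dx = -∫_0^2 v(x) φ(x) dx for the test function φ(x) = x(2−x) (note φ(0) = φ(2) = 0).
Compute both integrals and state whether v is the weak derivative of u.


LHS = -8/3, RHS = -8. No, v is not the weak derivative of u.

u(x) = 2*x - 2, classical derivative u'(x) = 2.
φ(x) = x(2−x), so φ'(x) = 2 - 2*x.
Note φ(0) = φ(2) = 0, so the boundary term u·φ vanishes.
LHS = ∫_0^2 u(x) φ'(x) dx = ∫_0^2 (-4*x^2 + 8*x - 4) dx. Term by term:
  ∫_0^2 -4*x^2 dx = -32/3;  ∫_0^2 8*x dx = 16;  ∫_0^2 -4 dx = -8.
Sum: -32/3 + 16 − 8 = -8/3.
So LHS = -8/3.
∫_0^2 v(x) φ(x) dx = ∫_0^2 (-6*x^2 + 12*x) dx. Term by term:
  ∫_0^2 -6*x^2 dx = -16;  ∫_0^2 12*x dx = 24.
Sum: -16 + 24 = 8.
So RHS = -∫_0^2 v(x) φ(x) dx = -8.
LHS − RHS = 16/3 ≠ 0, so the identity fails.
(For a valid weak derivative the identity must hold for EVERY test function, in particular this one. The failure shows v is NOT the weak derivative of u.)
Correct weak derivative would be u'(x) = 2.


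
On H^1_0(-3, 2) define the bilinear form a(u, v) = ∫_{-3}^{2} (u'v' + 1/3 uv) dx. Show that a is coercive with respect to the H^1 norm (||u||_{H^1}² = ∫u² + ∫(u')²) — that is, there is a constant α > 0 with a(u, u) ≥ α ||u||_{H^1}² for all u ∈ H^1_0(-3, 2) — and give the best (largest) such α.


α = (25/3 + π^2)/(π^2 + 25)

Coercivity of a(·,·) on H^1_0(-3, 2) means a(u, u) ≥ α ||u||_{H^1}² for every u ∈ H^1_0.
The interval has length L = 5, and Poincaré/coercivity depend only on L. Here a(u, u) = ∫(u')² + (1/3)·∫u².
Here 0 < c = 1/3 < 1. The condition a(u,u) ≥ α||u||_{H^1}² reads (1−α)∫(u')² ≥ (α−c)∫u². Any admissible α is ≤ 1 (rapidly oscillating u have ∫u²/∫(u')² → 0), and α = 1 would force 0 ≥ (1−c)∫u², impossible since c < 1; so 1−α > 0. By the sharp Poincaré inequality on H^1_0 of an interval of length L, ∫(u')² ≥ (π/L)²∫u² with equality for the first sine mode sin(π(x−x₀)/L) (x₀ the left endpoint), so the inequality holds for all u iff (1−α)(π/L)² ≥ α − c, i.e. α ≤ ((π/L)² + c)/((π/L)² + 1) = (1 + c(L/π)²)/(1 + (L/π)²). With (π/L)² = π^2/25 and c = 1/3, the largest admissible constant is α = ((π/L)² + c)/((π/L)² + 1).
Simplifying, α = (25/3 + π^2)/(π^2 + 25).


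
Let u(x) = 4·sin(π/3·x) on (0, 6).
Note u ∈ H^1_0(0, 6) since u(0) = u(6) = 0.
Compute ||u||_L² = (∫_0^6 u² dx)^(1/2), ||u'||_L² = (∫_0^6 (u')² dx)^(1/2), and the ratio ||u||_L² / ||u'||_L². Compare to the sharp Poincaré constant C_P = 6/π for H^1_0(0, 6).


||u||_L² / ||u'||_L² = 3/π < C_P = 6/π.

u(x) = 4·sin(π/3·x), so u'(x) = 4*π*cos(π*x/3)/3.
Writing u(x) = A·sin(kπx/L) with A = 4 and k = 2, use ∫_0^L sin²(kπx/L) dx = L/2 and ∫_0^L cos²(kπx/L) dx = L/2.
u² = 16·sin²(π/3·x) and (u')² = 16*π^2/9·cos²(π/3·x), and each of sin², cos² integrates to L/2 = 3 over (0, 6).
∫_0^6 u² dx = 48, so ||u||_L² = 4*sqrt(3).
∫_0^6 (u')² dx = 16*π^2/3, so ||u'||_L² = 4*sqrt(3)*π/3.
Ratio ||u||_L² / ||u'||_L² = 3/π.
Sharp Poincaré constant on H^1_0(0, 6) is C_P = L/π = 6/π, achieved by sin(π/6·x).
This is the k = 2 harmonic; the ratio L/(kπ) is strictly less than C_P = L/π, consistent with the sharp inequality ||u||_L² ≤ C_P ||u'||_L².


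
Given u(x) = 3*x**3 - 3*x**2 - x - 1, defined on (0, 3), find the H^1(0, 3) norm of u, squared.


||u||_{H^1}^2 = 98499/35

The H^1 norm (squared) on an interval (0, L) is
  ||u||_{H^1}^2 = ∫_0^L u(x)^2 dx + ∫_0^L u'(x)^2 dx.
Compute u'(x) = 9*x**2 - 6*x - 1.
Then u(x)^2 = 9*x**6 - 18*x**5 + 3*x**4 + 7*x**2 + 2*x + 1 and u'(x)^2 = 81*x**4 - 108*x**3 + 18*x**2 + 12*x + 1.
Integrate each monomial from 0 to 3 using ∫_0^3 c·x^n dx = c·3^(n+1)/(n+1):
  ∫_0^3 u(x)^2 dx = ∫_0^3 (9*x^6 - 18*x^5 + 3*x^4 + 7*x^2 + 2*x + 1) dx. Term by term:
    ∫_0^3 9*x^6 dx = 19683/7;  ∫_0^3 -18*x^5 dx = -2187;  ∫_0^3 3*x^4 dx = 729/5;
    ∫_0^3 7*x^2 dx = 63;  ∫_0^3 2*x dx = 9;  ∫_0^3 1 dx = 3.
  Sum: 19683/7 − 2187 + 729/5 + 63 + 9 + 3 = 29598/35.
  ∫_0^3 u'(x)^2 dx = ∫_0^3 (81*x^4 - 108*x^3 + 18*x^2 + 12*x + 1) dx. Term by term:
    ∫_0^3 81*x^4 dx = 19683/5;  ∫_0^3 -108*x^3 dx = -2187;  ∫_0^3 18*x^2 dx = 162;
    ∫_0^3 12*x dx = 54;  ∫_0^3 1 dx = 3.
  Sum: 19683/5 − 2187 + 162 + 54 + 3 = 9843/5.
Adding: ||u||_{H^1}^2 = 29598/35 + 9843/5 = 98499/35.


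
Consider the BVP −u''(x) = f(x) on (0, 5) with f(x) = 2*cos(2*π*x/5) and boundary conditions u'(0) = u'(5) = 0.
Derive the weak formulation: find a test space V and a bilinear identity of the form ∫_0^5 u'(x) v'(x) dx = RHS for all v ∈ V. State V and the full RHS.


V = H^1(0, 5) (no boundary constraint on v; u is determined up to an additive constant); weak form: ∫_0^5 u'v' dx = ∫_0^5 (2*cos(2*π*x/5)) v dx for all v ∈ V.

Multiply both sides by a test function v and integrate from 0 to 5:
  ∫_0^5 −u''(x) v(x) dx = ∫_0^5 f(x) v(x) dx.
Integrate the LHS by parts once:
  ∫_0^5 −u'' v dx = −[u'(x) v(x)]_0^5 + ∫_0^5 u'(x) v'(x) dx.
Thus ∫_0^5 u'(x) v'(x) dx = ∫_0^5 f(x) v(x) dx + [u'(x) v(x)]_0^5.
Choose V so that boundary terms are either known or forced to vanish.
u has homogeneous Neumann: u'(0) = u'(5) = 0. So [u' v]_0^5 = 0·v(5) − 0·v(0) = 0 for any v; take V = H^1(0, 5).
Weak formulation: find u (satisfying any essential BC) such that ∫_0^5 u'(x) v'(x) dx = ∫_0^5 f v dx for all v ∈ V (homogeneous Neumann, so boundary terms vanish).
Substituting f(x) = 2*cos(2*π*x/5), the right-hand side is ∫_0^5 (2*cos(2*π*x/5)) v dx.
Compatibility check (pure Neumann): taking v ≡ 1 ∈ V gives 0 = ∫_0^5 f dx + (0) − (0), i.e. ∫_0^5 f dx must equal u'(0) − u'(5) = 0. Indeed ∫_0^5 (2*cos(2*π*x/5)) dx = 0, so the data are compatible. The solution is then unique only up to an additive constant (fix it e.g. by requiring ∫_0^5 u dx = 0).


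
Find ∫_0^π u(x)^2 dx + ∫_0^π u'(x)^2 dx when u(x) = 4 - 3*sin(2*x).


||u||_{H^1(0,π)}^2 = 77*π/2

u'(x) = -6*cos(2*x).
Expand u² and (u')² and integrate term by term on (0, π), using: for integers n ≥ 1, ∫_0^π sin²(nx) dx = ∫_0^π cos²(nx) dx = π/2; for n ≠ n', ∫_0^π sin(nx)sin(n'x) dx = ∫_0^π cos(nx)cos(n'x) dx = 0; and by product-to-sum, ∫_0^π sin(nx)cos(n'x) dx = ½∫_0^π [sin((n+n')x) + sin((n−n')x)] dx, which is 0 when n+n' is even and 2n/(n²−n'²) when n+n' is odd (it need not vanish on (0, π)). For the constant mode: ∫_0^π 1 dx = π, ∫_0^π cos(nx) dx = 0, ∫_0^π sin(nx) dx = (1−(−1)^n)/n.
  u² squared terms: (4)²·∫1 dx = 16·π = 16*π;  (-3)²·∫sin(2x)² dx = 9·π/2 = 9*π/2.
  u² cross terms: 2·(4)·(-3)·∫1·sin(2x) dx = -24·(0) = 0.
  So ∫_0^π u² dx = 16*π + 9*π/2 + 0 = 41*π/2.
  (u')² squared terms: (-6)²·∫cos(2x)² dx = 36·π/2 = 18*π.
  So ∫_0^π (u')² dx = 18*π.
||u||_{H^1}^2 = (41*π/2) + (18*π) = 77*π/2.


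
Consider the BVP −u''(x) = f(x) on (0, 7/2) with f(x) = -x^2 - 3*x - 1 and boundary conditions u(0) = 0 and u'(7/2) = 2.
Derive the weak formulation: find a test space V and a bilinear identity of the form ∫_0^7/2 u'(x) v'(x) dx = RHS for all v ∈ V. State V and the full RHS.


V = {v ∈ H^1(0, 7/2) : v(0) = 0} (test functions vanish at x = 0 where u is specified); weak form: ∫_0^7/2 u'v' dx = ∫_0^7/2 (-x^2 - 3*x - 1) v dx + 2·v(7/2) for all v ∈ V.

Multiply both sides by a test function v and integrate from 0 to 7/2:
  ∫_0^7/2 −u''(x) v(x) dx = ∫_0^7/2 f(x) v(x) dx.
Integrate the LHS by parts once:
  ∫_0^7/2 −u'' v dx = −[u'(x) v(x)]_0^7/2 + ∫_0^7/2 u'(x) v'(x) dx.
Thus ∫_0^7/2 u'(x) v'(x) dx = ∫_0^7/2 f(x) v(x) dx + [u'(x) v(x)]_0^7/2.
Choose V so that boundary terms are either known or forced to vanish.
Mixed BC: u(0) = 0 (Dirichlet) and u'(7/2) = 2 (Neumann). Define V = {v ∈ H^1(0, 7/2) : v(0) = 0}. Then [u' v]_0^7/2 = u'(7/2)·v(7/2) − u'(0)·0 = 2·v(7/2).
Weak formulation: find u (satisfying any essential BC) such that ∫_0^7/2 u'(x) v'(x) dx = ∫_0^7/2 f v dx + 2·v(7/2) for all v ∈ V (Dirichlet at 0 absorbed into V; Neumann datum at x = 7/2 contributes the boundary term).
Substituting f(x) = -x^2 - 3*x - 1, the right-hand side is ∫_0^7/2 (-x^2 - 3*x - 1) v dx + 2·v(7/2).


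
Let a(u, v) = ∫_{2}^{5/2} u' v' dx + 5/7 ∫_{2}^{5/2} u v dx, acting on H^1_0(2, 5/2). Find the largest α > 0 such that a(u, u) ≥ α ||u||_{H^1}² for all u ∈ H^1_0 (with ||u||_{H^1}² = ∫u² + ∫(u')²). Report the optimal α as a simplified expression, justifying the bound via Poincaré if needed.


α = (5 + 28*π^2)/(7*(1 + 4*π^2))

Coercivity of a(·,·) on H^1_0(2, 5/2) means a(u, u) ≥ α ||u||_{H^1}² for every u ∈ H^1_0.
The interval has length L = 1/2, and Poincaré/coercivity depend only on L. Here a(u, u) = ∫(u')² + (5/7)·∫u².
Here 0 < c = 5/7 < 1. The condition a(u,u) ≥ α||u||_{H^1}² reads (1−α)∫(u')² ≥ (α−c)∫u². Any admissible α is ≤ 1 (rapidly oscillating u have ∫u²/∫(u')² → 0), and α = 1 would force 0 ≥ (1−c)∫u², impossible since c < 1; so 1−α > 0. By the sharp Poincaré inequality on H^1_0 of an interval of length L, ∫(u')² ≥ (π/L)²∫u² with equality for the first sine mode sin(π(x−x₀)/L) (x₀ the left endpoint), so the inequality holds for all u iff (1−α)(π/L)² ≥ α − c, i.e. α ≤ ((π/L)² + c)/((π/L)² + 1) = (1 + c(L/π)²)/(1 + (L/π)²). With (π/L)² = 4*π^2 and c = 5/7, the largest admissible constant is α = ((π/L)² + c)/((π/L)² + 1).
Simplifying, α = (5 + 28*π^2)/(7*(1 + 4*π^2)).


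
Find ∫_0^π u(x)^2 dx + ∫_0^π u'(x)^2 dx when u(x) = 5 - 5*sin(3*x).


||u||_{H^1(0,π)}^2 = -100/3 + 150*π

u'(x) = -15*cos(3*x).
Expand u² and (u')² and integrate term by term on (0, π), using: for integers n ≥ 1, ∫_0^π sin²(nx) dx = ∫_0^π cos²(nx) dx = π/2; for n ≠ n', ∫_0^π sin(nx)sin(n'x) dx = ∫_0^π cos(nx)cos(n'x) dx = 0; and by product-to-sum, ∫_0^π sin(nx)cos(n'x) dx = ½∫_0^π [sin((n+n')x) + sin((n−n')x)] dx, which is 0 when n+n' is even and 2n/(n²−n'²) when n+n' is odd (it need not vanish on (0, π)). For the constant mode: ∫_0^π 1 dx = π, ∫_0^π cos(nx) dx = 0, ∫_0^π sin(nx) dx = (1−(−1)^n)/n.
  u² squared terms: (5)²·∫1 dx = 25·π = 25*π;  (-5)²·∫sin(3x)² dx = 25·π/2 = 25*π/2.
  u² cross terms: 2·(5)·(-5)·∫1·sin(3x) dx = -50·(2/3) = -100/3.
  So ∫_0^π u² dx = 25*π + 25*π/2 − 100/3 = -100/3 + 75*π/2.
  (u')² squared terms: (-15)²·∫cos(3x)² dx = 225·π/2 = 225*π/2.
  So ∫_0^π (u')² dx = 225*π/2.
||u||_{H^1}^2 = (-100/3 + 75*π/2) + (225*π/2) = -100/3 + 150*π.


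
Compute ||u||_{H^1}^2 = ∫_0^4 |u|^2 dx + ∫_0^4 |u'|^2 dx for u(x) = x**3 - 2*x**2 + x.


||u||_{H^1}^2 = 9244/7

The H^1 norm (squared) on an interval (0, L) is
  ||u||_{H^1}^2 = ∫_0^L u(x)^2 dx + ∫_0^L u'(x)^2 dx.
Compute u'(x) = 3*x**2 - 4*x + 1.
Then u(x)^2 = x**6 - 4*x**5 + 6*x**4 - 4*x**3 + x**2 and u'(x)^2 = 9*x**4 - 24*x**3 + 22*x**2 - 8*x + 1.
Integrate each monomial from 0 to 4 using ∫_0^4 c·x^n dx = c·4^(n+1)/(n+1):
  ∫_0^4 u(x)^2 dx = ∫_0^4 (x^6 - 4*x^5 + 6*x^4 - 4*x^3 + x^2) dx. Term by term:
    ∫_0^4 x^6 dx = 16384/7;  ∫_0^4 -4*x^5 dx = -8192/3;  ∫_0^4 6*x^4 dx = 6144/5;
    ∫_0^4 -4*x^3 dx = -256;  ∫_0^4 x^2 dx = 64/3.
  Sum: 16384/7 − 8192/3 + 6144/5 − 256 + 64/3 = 63424/105.
  ∫_0^4 u'(x)^2 dx = ∫_0^4 (9*x^4 - 24*x^3 + 22*x^2 - 8*x + 1) dx. Term by term:
    ∫_0^4 9*x^4 dx = 9216/5;  ∫_0^4 -24*x^3 dx = -1536;  ∫_0^4 22*x^2 dx = 1408/3;
    ∫_0^4 -8*x dx = -64;  ∫_0^4 1 dx = 4.
  Sum: 9216/5 − 1536 + 1408/3 − 64 + 4 = 10748/15.
Adding: ||u||_{H^1}^2 = 63424/105 + 10748/15 = 9244/7.


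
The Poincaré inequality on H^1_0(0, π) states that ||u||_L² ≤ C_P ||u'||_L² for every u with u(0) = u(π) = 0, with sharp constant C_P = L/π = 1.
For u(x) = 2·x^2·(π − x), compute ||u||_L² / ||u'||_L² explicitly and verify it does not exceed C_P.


||u||_L² / ||u'||_L² = sqrt(14)*π/14 < C_P = 1.

u(x) = 2·x^2·(π − x), so u'(x) = 2*x*(-3*x + 2*π).
u(x) = 2·x^2·(π − x) vanishes at x = 0 and x = π, so u ∈ H^1_0(0, π). Differentiate via the product rule and integrate the resulting polynomials term by term.
  ∫_0^π u² dx = ∫_0^π (4*x^6 - 8*π*x^5 + 4*π^2*x^4) dx. Term by term:
    ∫_0^π 4*x^6 dx = 4*π^7/7;  ∫_0^π -8*π*x^5 dx = -4*π^7/3;  ∫_0^π 4*π^2*x^4 dx = 4*π^7/5.
  Sum: 4*π^7/7 − 4*π^7/3 + 4*π^7/5 = 4*π^7/105.
  ∫_0^π (u')² dx = ∫_0^π (36*x^4 - 48*π*x^3 + 16*π^2*x^2) dx. Term by term:
    ∫_0^π 36*x^4 dx = 36*π^5/5;  ∫_0^π -48*π*x^3 dx = -12*π^5;  ∫_0^π 16*π^2*x^2 dx = 16*π^5/3.
  Sum: 36*π^5/5 − 12*π^5 + 16*π^5/3 = 8*π^5/15.
∫_0^π u² dx = 4*π^7/105, so ||u||_L² = 2*sqrt(105)*π^(7/2)/105.
∫_0^π (u')² dx = 8*π^5/15, so ||u'||_L² = 2*sqrt(30)*π^(5/2)/15.
Ratio ||u||_L² / ||u'||_L² = sqrt(14)*π/14.
Sharp Poincaré constant on H^1_0(0, π) is C_P = L/π = 1, achieved by sin(x).
A polynomial bump cannot attain the sharp Poincaré constant (only the first sine eigenfunction does), so the ratio is strictly less than C_P, consistent with ||u||_L² ≤ C_P ||u'||_L².


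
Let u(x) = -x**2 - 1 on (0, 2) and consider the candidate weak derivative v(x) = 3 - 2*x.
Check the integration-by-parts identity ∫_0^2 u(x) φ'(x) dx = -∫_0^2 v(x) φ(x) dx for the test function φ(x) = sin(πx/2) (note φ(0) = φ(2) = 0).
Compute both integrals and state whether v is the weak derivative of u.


LHS = 8/π, RHS = -4/π. No, v is not the weak derivative of u.

u(x) = -x**2 - 1, classical derivative u'(x) = -2*x.
φ(x) = sin(πx/2), so φ'(x) = π*cos(π*x/2)/2.
Note φ(0) = φ(2) = 0, so the boundary term u·φ vanishes.
LHS = ∫_0^2 u(x) φ'(x) dx = ∫_0^2 (-π*x^2*cos(π*x/2)/2 - π*cos(π*x/2)/2) dx. Term by term:
  ∫_0^2 -π*cos(π*x/2)/2 dx = 0;  ∫_0^2 -π*x^2*cos(π*x/2)/2 dx = 8/π.
Sum: 0 + 8/π = 8/π.
So LHS = 8/π.
∫_0^2 v(x) φ(x) dx = ∫_0^2 (-2*x*sin(π*x/2) + 3*sin(π*x/2)) dx. Term by term:
  ∫_0^2 3*sin(π*x/2) dx = 12/π;  ∫_0^2 -2*x*sin(π*x/2) dx = -8/π.
Sum: 12/π − 8/π = 4/π.
So RHS = -∫_0^2 v(x) φ(x) dx = -4/π.
LHS − RHS = 12/π ≠ 0, so the identity fails.
(For a valid weak derivative the identity must hold for EVERY test function, in particular this one. The failure shows v is NOT the weak derivative of u.)
Correct weak derivative would be u'(x) = -2*x.


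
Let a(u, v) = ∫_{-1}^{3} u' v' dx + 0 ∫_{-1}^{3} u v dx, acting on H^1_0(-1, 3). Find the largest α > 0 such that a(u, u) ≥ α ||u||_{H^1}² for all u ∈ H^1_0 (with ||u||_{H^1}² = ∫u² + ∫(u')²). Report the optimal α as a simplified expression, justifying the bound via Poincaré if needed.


α = π^2/(π^2 + 16)

Coercivity of a(·,·) on H^1_0(-1, 3) means a(u, u) ≥ α ||u||_{H^1}² for every u ∈ H^1_0.
The interval has length L = 4, and Poincaré/coercivity depend only on L. Here a(u, u) = ∫(u')² + (0)·∫u².
Here c = 0, so a(u,u) = ∫(u')² alone. The condition a(u,u) ≥ α||u||_{H^1}² reads (1−α)∫(u')² ≥ (α−c)∫u². Any admissible α is ≤ 1 (rapidly oscillating u have ∫u²/∫(u')² → 0), and α = 1 would force 0 ≥ (1−c)∫u², impossible since c < 1; so 1−α > 0. By the sharp Poincaré inequality on H^1_0 of an interval of length L, ∫(u')² ≥ (π/L)²∫u² with equality for the first sine mode sin(π(x−x₀)/L) (x₀ the left endpoint), so the inequality holds for all u iff (1−α)(π/L)² ≥ α − c, i.e. α ≤ ((π/L)² + c)/((π/L)² + 1) = (1 + c(L/π)²)/(1 + (L/π)²). (Direct route, valid since c ≤ 0: Poincaré gives c∫u² ≥ c(L/π)²∫(u')², so a(u,u) ≥ (1 + c(L/π)²)∫(u')², while ||u||_{H^1}² ≤ (1 + (L/π)²)∫(u')²; dividing yields the same α.) With (π/L)² = π^2/16 and c = 0, the largest admissible constant is α = ((π/L)² + c)/((π/L)² + 1).
Simplifying, α = π^2/(π^2 + 16).


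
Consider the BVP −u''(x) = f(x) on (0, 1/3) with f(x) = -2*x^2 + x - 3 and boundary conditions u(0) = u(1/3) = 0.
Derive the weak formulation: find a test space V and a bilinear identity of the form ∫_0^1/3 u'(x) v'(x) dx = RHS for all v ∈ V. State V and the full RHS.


V = H^1_0(0, 1/3) (so v(0) = v(1/3) = 0); weak form: ∫_0^1/3 u'v' dx = ∫_0^1/3 (-2*x^2 + x - 3) v dx for all v ∈ V.

Multiply both sides by a test function v and integrate from 0 to 1/3:
  ∫_0^1/3 −u''(x) v(x) dx = ∫_0^1/3 f(x) v(x) dx.
Integrate the LHS by parts once:
  ∫_0^1/3 −u'' v dx = −[u'(x) v(x)]_0^1/3 + ∫_0^1/3 u'(x) v'(x) dx.
Thus ∫_0^1/3 u'(x) v'(x) dx = ∫_0^1/3 f(x) v(x) dx + [u'(x) v(x)]_0^1/3.
Choose V so that boundary terms are either known or forced to vanish.
u is Dirichlet: u(0) = u(1/3) = 0. Let V = H^1_0(0, 1/3); then v(0) = v(1/3) = 0, and [u' v]_0^1/3 = 0.
Weak formulation: find u (satisfying any essential BC) such that ∫_0^1/3 u'(x) v'(x) dx = ∫_0^1/3 f v dx for all v ∈ V.
Substituting f(x) = -2*x^2 + x - 3, the right-hand side is ∫_0^1/3 (-2*x^2 + x - 3) v dx.


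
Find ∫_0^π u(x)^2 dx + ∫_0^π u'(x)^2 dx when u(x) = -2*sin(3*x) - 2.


||u||_{H^1(0,π)}^2 = 16/3 + 24*π

u'(x) = -6*cos(3*x).
Expand u² and (u')² and integrate term by term on (0, π), using: for integers n ≥ 1, ∫_0^π sin²(nx) dx = ∫_0^π cos²(nx) dx = π/2; for n ≠ n', ∫_0^π sin(nx)sin(n'x) dx = ∫_0^π cos(nx)cos(n'x) dx = 0; and by product-to-sum, ∫_0^π sin(nx)cos(n'x) dx = ½∫_0^π [sin((n+n')x) + sin((n−n')x)] dx, which is 0 when n+n' is even and 2n/(n²−n'²) when n+n' is odd (it need not vanish on (0, π)). For the constant mode: ∫_0^π 1 dx = π, ∫_0^π cos(nx) dx = 0, ∫_0^π sin(nx) dx = (1−(−1)^n)/n.
  u² squared terms: (-2)²·∫1 dx = 4·π = 4*π;  (-2)²·∫sin(3x)² dx = 4·π/2 = 2*π.
  u² cross terms: 2·(-2)·(-2)·∫1·sin(3x) dx = 8·(2/3) = 16/3.
  So ∫_0^π u² dx = 4*π + 2*π + 16/3 = 16/3 + 6*π.
  (u')² squared terms: (-6)²·∫cos(3x)² dx = 36·π/2 = 18*π.
  So ∫_0^π (u')² dx = 18*π.
||u||_{H^1}^2 = (16/3 + 6*π) + (18*π) = 16/3 + 24*π.


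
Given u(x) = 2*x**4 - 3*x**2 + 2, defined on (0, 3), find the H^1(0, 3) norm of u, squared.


||u||_{H^1}^2 = 748401/35

The H^1 norm (squared) on an interval (0, L) is
  ||u||_{H^1}^2 = ∫_0^L u(x)^2 dx + ∫_0^L u'(x)^2 dx.
Compute u'(x) = 8*x**3 - 6*x.
Then u(x)^2 = 4*x**8 - 12*x**6 + 17*x**4 - 12*x**2 + 4 and u'(x)^2 = 64*x**6 - 96*x**4 + 36*x**2.
Integrate each monomial from 0 to 3 using ∫_0^3 c·x^n dx = c·3^(n+1)/(n+1):
  ∫_0^3 u(x)^2 dx = ∫_0^3 (4*x^8 - 12*x^6 + 17*x^4 - 12*x^2 + 4) dx. Term by term:
    ∫_0^3 4*x^8 dx = 8748;  ∫_0^3 -12*x^6 dx = -26244/7;  ∫_0^3 17*x^4 dx = 4131/5;
    ∫_0^3 -12*x^2 dx = -108;  ∫_0^3 4 dx = 12.
  Sum: 8748 − 26244/7 + 4131/5 − 108 + 12 = 200517/35.
  ∫_0^3 u'(x)^2 dx = ∫_0^3 (64*x^6 - 96*x^4 + 36*x^2) dx. Term by term:
    ∫_0^3 64*x^6 dx = 139968/7;  ∫_0^3 -96*x^4 dx = -23328/5;  ∫_0^3 36*x^2 dx = 324.
  Sum: 139968/7 − 23328/5 + 324 = 547884/35.
Adding: ||u||_{H^1}^2 = 200517/35 + 547884/35 = 748401/35.


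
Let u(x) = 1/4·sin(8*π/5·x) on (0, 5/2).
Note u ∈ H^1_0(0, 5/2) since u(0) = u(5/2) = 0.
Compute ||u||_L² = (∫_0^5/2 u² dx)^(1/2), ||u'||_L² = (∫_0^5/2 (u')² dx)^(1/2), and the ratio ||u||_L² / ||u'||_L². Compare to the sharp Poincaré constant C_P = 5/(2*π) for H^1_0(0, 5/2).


||u||_L² / ||u'||_L² = 5/(8*π) < C_P = 5/(2*π).

u(x) = 1/4·sin(8*π/5·x), so u'(x) = 2*π*cos(8*π*x/5)/5.
Writing u(x) = A·sin(kπx/L) with A = 1/4 and k = 4, use ∫_0^L sin²(kπx/L) dx = L/2 and ∫_0^L cos²(kπx/L) dx = L/2.
u² = 1/16·sin²(8*π/5·x) and (u')² = 4*π^2/25·cos²(8*π/5·x), and each of sin², cos² integrates to L/2 = 5/4 over (0, 5/2).
∫_0^5/2 u² dx = 5/64, so ||u||_L² = sqrt(5)/8.
∫_0^5/2 (u')² dx = π^2/5, so ||u'||_L² = sqrt(5)*π/5.
Ratio ||u||_L² / ||u'||_L² = 5/(8*π).
Sharp Poincaré constant on H^1_0(0, 5/2) is C_P = L/π = 5/(2*π), achieved by sin(2*π/5·x).
This is the k = 4 harmonic; the ratio L/(kπ) is strictly less than C_P = L/π, consistent with the sharp inequality ||u||_L² ≤ C_P ||u'||_L².


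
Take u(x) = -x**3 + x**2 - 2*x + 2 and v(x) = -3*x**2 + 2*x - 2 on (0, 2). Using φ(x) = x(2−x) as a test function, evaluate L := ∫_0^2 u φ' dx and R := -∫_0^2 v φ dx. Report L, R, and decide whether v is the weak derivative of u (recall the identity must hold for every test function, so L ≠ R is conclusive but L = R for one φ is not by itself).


LHS = 24/5, RHS = 24/5. Yes, v = u' weakly.

u(x) = -x**3 + x**2 - 2*x + 2, classical derivative u'(x) = -3*x**2 + 2*x - 2.
φ(x) = x(2−x), so φ'(x) = 2 - 2*x.
Note φ(0) = φ(2) = 0, so the boundary term u·φ vanishes.
LHS = ∫_0^2 u(x) φ'(x) dx = ∫_0^2 (2*x^4 - 4*x^3 + 6*x^2 - 8*x + 4) dx. Term by term:
  ∫_0^2 2*x^4 dx = 64/5;  ∫_0^2 -4*x^3 dx = -16;  ∫_0^2 6*x^2 dx = 16;
  ∫_0^2 -8*x dx = -16;  ∫_0^2 4 dx = 8.
Sum: 64/5 − 16 + 16 − 16 + 8 = 24/5.
So LHS = 24/5.
∫_0^2 v(x) φ(x) dx = ∫_0^2 (3*x^4 - 8*x^3 + 6*x^2 - 4*x) dx. Term by term:
  ∫_0^2 3*x^4 dx = 96/5;  ∫_0^2 -8*x^3 dx = -32;  ∫_0^2 6*x^2 dx = 16;
  ∫_0^2 -4*x dx = -8.
Sum: 96/5 − 32 + 16 − 8 = -24/5.
So RHS = -∫_0^2 v(x) φ(x) dx = 24/5.
LHS = RHS, so the identity holds for this test φ.
Moreover u is smooth here and v(x) = u'(x) = -3*x**2 + 2*x - 2 pointwise, so the identity holds for every test function. Hence v is the weak derivative of u.


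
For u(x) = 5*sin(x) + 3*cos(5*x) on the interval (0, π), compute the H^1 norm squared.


||u||_{H^1(0,π)}^2 = 142*π

u'(x) = -15*sin(5*x) + 5*cos(x).
Expand u² and (u')² and integrate term by term on (0, π), using: for integers n ≥ 1, ∫_0^π sin²(nx) dx = ∫_0^π cos²(nx) dx = π/2; for n ≠ n', ∫_0^π sin(nx)sin(n'x) dx = ∫_0^π cos(nx)cos(n'x) dx = 0; and by product-to-sum, ∫_0^π sin(nx)cos(n'x) dx = ½∫_0^π [sin((n+n')x) + sin((n−n')x)] dx, which is 0 when n+n' is even and 2n/(n²−n'²) when n+n' is odd (it need not vanish on (0, π)).
  u² squared terms: (3)²·∫cos(5x)² dx = 9·π/2 = 9*π/2;  (5)²·∫sin(x)² dx = 25·π/2 = 25*π/2.
  u² cross terms: 2·(3)·(5)·∫cos(5x)·sin(x) dx = 30·(0) = 0.
  So ∫_0^π u² dx = 9*π/2 + 25*π/2 + 0 = 17*π.
  (u')² squared terms: (-15)²·∫sin(5x)² dx = 225·π/2 = 225*π/2;  (5)²·∫cos(x)² dx = 25·π/2 = 25*π/2.
  (u')² cross terms: 2·(-15)·(5)·∫sin(5x)·cos(x) dx = -150·(0) = 0.
  So ∫_0^π (u')² dx = 225*π/2 + 25*π/2 + 0 = 125*π.
||u||_{H^1}^2 = (17*π) + (125*π) = 142*π.


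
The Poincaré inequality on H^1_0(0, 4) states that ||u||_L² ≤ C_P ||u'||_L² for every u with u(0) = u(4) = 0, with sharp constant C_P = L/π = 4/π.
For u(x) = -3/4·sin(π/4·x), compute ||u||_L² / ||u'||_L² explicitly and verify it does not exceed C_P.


||u||_L² / ||u'||_L² = 4/π = C_P.

u(x) = -3/4·sin(π/4·x), so u'(x) = -3*π*cos(π*x/4)/16.
Writing u(x) = A·sin(kπx/L) with A = -3/4 and k = 1, use ∫_0^L sin²(kπx/L) dx = L/2 and ∫_0^L cos²(kπx/L) dx = L/2.
u² = 9/16·sin²(π/4·x) and (u')² = 9*π^2/256·cos²(π/4·x), and each of sin², cos² integrates to L/2 = 2 over (0, 4).
∫_0^4 u² dx = 9/8, so ||u||_L² = 3*sqrt(2)/4.
∫_0^4 (u')² dx = 9*π^2/128, so ||u'||_L² = 3*sqrt(2)*π/16.
Ratio ||u||_L² / ||u'||_L² = 4/π.
Sharp Poincaré constant on H^1_0(0, 4) is C_P = L/π = 4/π, achieved by sin(π/4·x).
This is the k = 1 eigenfunction (up to amplitude), so the ratio equals the sharp Poincaré constant exactly.


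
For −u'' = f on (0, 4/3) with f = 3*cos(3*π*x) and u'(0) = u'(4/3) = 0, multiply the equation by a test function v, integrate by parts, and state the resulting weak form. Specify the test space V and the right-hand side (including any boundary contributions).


V = H^1(0, 4/3) (no boundary constraint on v; u is determined up to an additive constant); weak form: ∫_0^4/3 u'v' dx = ∫_0^4/3 (3*cos(3*π*x)) v dx for all v ∈ V.

Multiply both sides by a test function v and integrate from 0 to 4/3:
  ∫_0^4/3 −u''(x) v(x) dx = ∫_0^4/3 f(x) v(x) dx.
Integrate the LHS by parts once:
  ∫_0^4/3 −u'' v dx = −[u'(x) v(x)]_0^4/3 + ∫_0^4/3 u'(x) v'(x) dx.
Thus ∫_0^4/3 u'(x) v'(x) dx = ∫_0^4/3 f(x) v(x) dx + [u'(x) v(x)]_0^4/3.
Choose V so that boundary terms are either known or forced to vanish.
u has homogeneous Neumann: u'(0) = u'(4/3) = 0. So [u' v]_0^4/3 = 0·v(4/3) − 0·v(0) = 0 for any v; take V = H^1(0, 4/3).
Weak formulation: find u (satisfying any essential BC) such that ∫_0^4/3 u'(x) v'(x) dx = ∫_0^4/3 f v dx for all v ∈ V (homogeneous Neumann, so boundary terms vanish).
Substituting f(x) = 3*cos(3*π*x), the right-hand side is ∫_0^4/3 (3*cos(3*π*x)) v dx.
Compatibility check (pure Neumann): taking v ≡ 1 ∈ V gives 0 = ∫_0^4/3 f dx + (0) − (0), i.e. ∫_0^4/3 f dx must equal u'(0) − u'(4/3) = 0. Indeed ∫_0^4/3 (3*cos(3*π*x)) dx = 0, so the data are compatible. The solution is then unique only up to an additive constant (fix it e.g. by requiring ∫_0^4/3 u dx = 0).


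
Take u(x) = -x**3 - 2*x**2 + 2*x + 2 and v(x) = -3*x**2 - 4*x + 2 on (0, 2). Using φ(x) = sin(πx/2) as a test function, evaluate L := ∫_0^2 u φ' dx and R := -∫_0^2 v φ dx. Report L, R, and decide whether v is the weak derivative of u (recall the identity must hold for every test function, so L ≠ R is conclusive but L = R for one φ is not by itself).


LHS = -96/π^3 + 32/π, RHS = -96/π^3 + 32/π. Yes, v = u' weakly.

u(x) = -x**3 - 2*x**2 + 2*x + 2, classical derivative u'(x) = -3*x**2 - 4*x + 2.
φ(x) = sin(πx/2), so φ'(x) = π*cos(π*x/2)/2.
Note φ(0) = φ(2) = 0, so the boundary term u·φ vanishes.
LHS = ∫_0^2 u(x) φ'(x) dx = ∫_0^2 (-π*x^3*cos(π*x/2)/2 - π*x^2*cos(π*x/2) + π*x*cos(π*x/2) + π*cos(π*x/2)) dx. Term by term:
  ∫_0^2 π*cos(π*x/2) dx = 0;  ∫_0^2 π*x*cos(π*x/2) dx = -8/π;  ∫_0^2 -π*x^2*cos(π*x/2) dx = 16/π;
  ∫_0^2 -π*x^3*cos(π*x/2)/2 dx = -96/π^3 + 24/π.
Sum: 0 − 8/π + 16/π + -96/π^3 + 24/π = -96/π^3 + 32/π.
So LHS = -96/π^3 + 32/π.
∫_0^2 v(x) φ(x) dx = ∫_0^2 (-3*x^2*sin(π*x/2) - 4*x*sin(π*x/2) + 2*sin(π*x/2)) dx. Term by term:
  ∫_0^2 2*sin(π*x/2) dx = 8/π;  ∫_0^2 -4*x*sin(π*x/2) dx = -16/π;  ∫_0^2 -3*x^2*sin(π*x/2) dx = -24/π + 96/π^3.
Sum: 8/π − 16/π + -24/π + 96/π^3 = -32/π + 96/π^3.
So RHS = -∫_0^2 v(x) φ(x) dx = -96/π^3 + 32/π.
LHS = RHS, so the identity holds for this test φ.
Moreover u is smooth here and v(x) = u'(x) = -3*x**2 - 4*x + 2 pointwise, so the identity holds for every test function. Hence v is the weak derivative of u.


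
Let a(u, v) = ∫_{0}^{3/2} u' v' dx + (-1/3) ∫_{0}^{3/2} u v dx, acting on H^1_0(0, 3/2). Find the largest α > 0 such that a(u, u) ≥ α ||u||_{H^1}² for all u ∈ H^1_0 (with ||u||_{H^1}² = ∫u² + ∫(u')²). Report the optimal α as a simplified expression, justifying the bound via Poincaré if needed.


α = (-3 + 4*π^2)/(9 + 4*π^2)

Coercivity of a(·,·) on H^1_0(0, 3/2) means a(u, u) ≥ α ||u||_{H^1}² for every u ∈ H^1_0.
The interval has length L = 3/2, and Poincaré/coercivity depend only on L. Here a(u, u) = ∫(u')² + (-1/3)·∫u².
Here c = -1/3 < 0 with |c| < (π/L)² = 4*π^2/9, so coercivity still holds. The condition a(u,u) ≥ α||u||_{H^1}² reads (1−α)∫(u')² ≥ (α−c)∫u². Any admissible α is ≤ 1 (rapidly oscillating u have ∫u²/∫(u')² → 0), and α = 1 would force 0 ≥ (1−c)∫u², impossible since c < 1; so 1−α > 0. By the sharp Poincaré inequality on H^1_0 of an interval of length L, ∫(u')² ≥ (π/L)²∫u² with equality for the first sine mode sin(π(x−x₀)/L) (x₀ the left endpoint), so the inequality holds for all u iff (1−α)(π/L)² ≥ α − c, i.e. α ≤ ((π/L)² + c)/((π/L)² + 1) = (1 + c(L/π)²)/(1 + (L/π)²). (Direct route, valid since c ≤ 0: Poincaré gives c∫u² ≥ c(L/π)²∫(u')², so a(u,u) ≥ (1 + c(L/π)²)∫(u')², while ||u||_{H^1}² ≤ (1 + (L/π)²)∫(u')²; dividing yields the same α.) With (π/L)² = 4*π^2/9 and c = -1/3, the largest admissible constant is α = ((π/L)² + c)/((π/L)² + 1).
Simplifying, α = (-3 + 4*π^2)/(9 + 4*π^2).


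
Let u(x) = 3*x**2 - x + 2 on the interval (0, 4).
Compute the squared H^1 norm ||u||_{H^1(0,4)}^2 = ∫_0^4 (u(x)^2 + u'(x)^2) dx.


||u||_{H^1}^2 = 35948/15

The H^1 norm (squared) on an interval (0, L) is
  ||u||_{H^1}^2 = ∫_0^L u(x)^2 dx + ∫_0^L u'(x)^2 dx.
Compute u'(x) = 6*x - 1.
Then u(x)^2 = 9*x**4 - 6*x**3 + 13*x**2 - 4*x + 4 and u'(x)^2 = 36*x**2 - 12*x + 1.
Integrate each monomial from 0 to 4 using ∫_0^4 c·x^n dx = c·4^(n+1)/(n+1):
  ∫_0^4 u(x)^2 dx = ∫_0^4 (9*x^4 - 6*x^3 + 13*x^2 - 4*x + 4) dx. Term by term:
    ∫_0^4 9*x^4 dx = 9216/5;  ∫_0^4 -6*x^3 dx = -384;  ∫_0^4 13*x^2 dx = 832/3;
    ∫_0^4 -4*x dx = -32;  ∫_0^4 4 dx = 16.
  Sum: 9216/5 − 384 + 832/3 − 32 + 16 = 25808/15.
  ∫_0^4 u'(x)^2 dx = ∫_0^4 (36*x^2 - 12*x + 1) dx. Term by term:
    ∫_0^4 36*x^2 dx = 768;  ∫_0^4 -12*x dx = -96;  ∫_0^4 1 dx = 4.
  Sum: 768 − 96 + 4 = 676.
Adding: ||u||_{H^1}^2 = 25808/15 + 676 = 35948/15.


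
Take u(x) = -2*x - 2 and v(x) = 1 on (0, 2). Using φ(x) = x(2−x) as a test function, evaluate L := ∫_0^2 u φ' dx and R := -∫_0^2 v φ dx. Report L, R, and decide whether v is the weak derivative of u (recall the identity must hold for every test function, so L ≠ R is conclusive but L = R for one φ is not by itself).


LHS = 8/3, RHS = -4/3. No, v is not the weak derivative of u.

u(x) = -2*x - 2, classical derivative u'(x) = -2.
φ(x) = x(2−x), so φ'(x) = 2 - 2*x.
Note φ(0) = φ(2) = 0, so the boundary term u·φ vanishes.
LHS = ∫_0^2 u(x) φ'(x) dx = ∫_0^2 (4*x^2 - 4) dx. Term by term:
  ∫_0^2 4*x^2 dx = 32/3;  ∫_0^2 -4 dx = -8.
Sum: 32/3 − 8 = 8/3.
So LHS = 8/3.
∫_0^2 v(x) φ(x) dx = ∫_0^2 (-x^2 + 2*x) dx. Term by term:
  ∫_0^2 -x^2 dx = -8/3;  ∫_0^2 2*x dx = 4.
Sum: -8/3 + 4 = 4/3.
So RHS = -∫_0^2 v(x) φ(x) dx = -4/3.
LHS − RHS = 4 ≠ 0, so the identity fails.
(For a valid weak derivative the identity must hold for EVERY test function, in particular this one. The failure shows v is NOT the weak derivative of u.)
Correct weak derivative would be u'(x) = -2.


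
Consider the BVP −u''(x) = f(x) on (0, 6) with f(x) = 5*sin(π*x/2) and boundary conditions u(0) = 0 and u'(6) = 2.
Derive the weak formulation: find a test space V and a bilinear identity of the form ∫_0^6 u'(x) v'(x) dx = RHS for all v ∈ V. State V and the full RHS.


V = {v ∈ H^1(0, 6) : v(0) = 0} (test functions vanish at x = 0 where u is specified); weak form: ∫_0^6 u'v' dx = ∫_0^6 (5*sin(π*x/2)) v dx + 2·v(6) for all v ∈ V.

Multiply both sides by a test function v and integrate from 0 to 6:
  ∫_0^6 −u''(x) v(x) dx = ∫_0^6 f(x) v(x) dx.
Integrate the LHS by parts once:
  ∫_0^6 −u'' v dx = −[u'(x) v(x)]_0^6 + ∫_0^6 u'(x) v'(x) dx.
Thus ∫_0^6 u'(x) v'(x) dx = ∫_0^6 f(x) v(x) dx + [u'(x) v(x)]_0^6.
Choose V so that boundary terms are either known or forced to vanish.
Mixed BC: u(0) = 0 (Dirichlet) and u'(6) = 2 (Neumann). Define V = {v ∈ H^1(0, 6) : v(0) = 0}. Then [u' v]_0^6 = u'(6)·v(6) − u'(0)·0 = 2·v(6).
Weak formulation: find u (satisfying any essential BC) such that ∫_0^6 u'(x) v'(x) dx = ∫_0^6 f v dx + 2·v(6) for all v ∈ V (Dirichlet at 0 absorbed into V; Neumann datum at x = 6 contributes the boundary term).
Substituting f(x) = 5*sin(π*x/2), the right-hand side is ∫_0^6 (5*sin(π*x/2)) v dx + 2·v(6).
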